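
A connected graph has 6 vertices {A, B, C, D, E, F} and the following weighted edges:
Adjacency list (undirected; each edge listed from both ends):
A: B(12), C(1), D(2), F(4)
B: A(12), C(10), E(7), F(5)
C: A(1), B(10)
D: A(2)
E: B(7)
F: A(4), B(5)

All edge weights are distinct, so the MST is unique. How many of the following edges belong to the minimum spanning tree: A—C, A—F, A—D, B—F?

Kruskal: consider edges lightest-first.
A—C (1): add. Components now {A,C} {B} {D} {E} {F}
A—D (2): add. Components now {A,C,D} {B} {E} {F}
A—F (4): add. Components now {A,C,D,F} {B} {E}
B—F (5): add. Components now {A,B,C,D,F} {E}
B—E (7): add. Components now {A,B,C,D,E,F}
MST edge set: {A—C, A—D, A—F, B—F, B—E}.
Of the listed edges, {A—C, A—F, A—D, B—F} are in the MST → 4.

4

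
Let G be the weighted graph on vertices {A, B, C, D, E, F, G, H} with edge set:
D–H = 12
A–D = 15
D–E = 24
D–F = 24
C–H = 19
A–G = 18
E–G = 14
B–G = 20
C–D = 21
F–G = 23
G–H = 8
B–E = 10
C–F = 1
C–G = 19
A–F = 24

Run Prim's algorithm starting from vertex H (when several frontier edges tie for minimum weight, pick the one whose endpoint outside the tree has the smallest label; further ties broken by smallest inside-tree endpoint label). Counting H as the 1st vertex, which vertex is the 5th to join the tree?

Prim's algorithm from H:
Step 1: cheapest edge leaving the tree is G–H (8); add G.
Step 2: cheapest edge leaving the tree is D–H (12); add D.
Step 3: cheapest edge leaving the tree is E–G (14); add E.
Step 4: cheapest edge leaving the tree is B–E (10); add B.
Step 5: cheapest edge leaving the tree is A–D (15); add A.
Step 6: cheapest edge leaving the tree is C–G (19); add C.
Step 7: cheapest edge leaving the tree is C–F (1); add F.
Vertex order: H, G, D, E, B, A, C, F. The 5th vertex is B.

B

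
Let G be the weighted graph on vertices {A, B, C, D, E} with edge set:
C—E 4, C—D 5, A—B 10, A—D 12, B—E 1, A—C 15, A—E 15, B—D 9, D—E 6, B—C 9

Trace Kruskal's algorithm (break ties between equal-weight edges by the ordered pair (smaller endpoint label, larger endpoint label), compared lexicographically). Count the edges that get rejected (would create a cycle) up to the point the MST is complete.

Sort edges by weight, then run Kruskal:
B—E (1): add — endpoints in different components.
C—E (4): add — endpoints in different components.
C—D (5): add — endpoints in different components.
D—E (6): skip — D and E already connected.
B—C (9): skip — B and C already connected.
B—D (9): skip — B and D already connected.
A—B (10): add — endpoints in different components.
Edges rejected before the tree was complete: 3.

3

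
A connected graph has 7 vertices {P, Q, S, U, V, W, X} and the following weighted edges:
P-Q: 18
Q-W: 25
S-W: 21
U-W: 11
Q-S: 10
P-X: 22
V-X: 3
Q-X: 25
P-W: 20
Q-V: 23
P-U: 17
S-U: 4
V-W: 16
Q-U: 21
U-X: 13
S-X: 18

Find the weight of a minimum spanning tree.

58

Sort edges by weight, then run Kruskal:
V-X (3): add — endpoints in different components.
S-U (4): add — endpoints in different components.
Q-S (10): add — endpoints in different components.
U-W (11): add — endpoints in different components.
U-X (13): add — endpoints in different components.
V-W (16): skip — W and V already connected.
P-U (17): add — endpoints in different components.
MST edges: V-X, S-U, Q-S, U-W, U-X, P-U; total weight 3+4+10+11+13+17 = 58.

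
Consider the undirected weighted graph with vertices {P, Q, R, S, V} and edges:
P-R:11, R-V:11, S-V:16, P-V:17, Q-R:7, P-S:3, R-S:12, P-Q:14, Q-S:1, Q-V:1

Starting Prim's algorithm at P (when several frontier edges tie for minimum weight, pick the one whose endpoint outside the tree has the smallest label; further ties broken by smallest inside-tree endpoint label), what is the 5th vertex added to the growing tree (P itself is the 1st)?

Grow the tree from P using Prim:
Step 1: frontier [P-S 3, P-R 11, P-Q 14, P-V 17] → take P-S (3); add S.
Step 2: frontier [P-R 11, P-Q 14, P-V 17, Q-S 1, R-S 12, S-V 16] → take Q-S (1); add Q.
Step 3: frontier [P-R 11, P-V 17, Q-V 1, Q-R 7, R-S 12, S-V 16] → take Q-V (1); add V.
Step 4: frontier [P-R 11, Q-R 7, R-S 12, R-V 11] → take Q-R (7); add R.
Vertex order: P, S, Q, V, R. The 5th vertex is R.

R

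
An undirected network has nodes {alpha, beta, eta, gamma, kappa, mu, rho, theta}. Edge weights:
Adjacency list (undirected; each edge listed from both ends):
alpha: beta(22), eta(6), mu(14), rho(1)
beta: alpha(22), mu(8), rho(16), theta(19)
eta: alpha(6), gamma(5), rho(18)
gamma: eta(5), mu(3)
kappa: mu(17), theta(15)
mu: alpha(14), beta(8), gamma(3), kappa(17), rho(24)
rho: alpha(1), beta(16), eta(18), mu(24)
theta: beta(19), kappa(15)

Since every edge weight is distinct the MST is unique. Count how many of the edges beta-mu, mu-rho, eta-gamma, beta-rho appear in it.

Kruskal's algorithm — process edges by increasing weight (ties by edge label):
alpha-rho (1): add — endpoints in different components.
gamma-mu (3): add — endpoints in different components.
eta-gamma (5): add — endpoints in different components.
alpha-eta (6): add — endpoints in different components.
beta-mu (8): add — endpoints in different components.
alpha-mu (14): skip — alpha and mu already connected.
kappa-theta (15): add — endpoints in different components.
beta-rho (16): skip — beta and rho already connected.
kappa-mu (17): add — endpoints in different components.
MST edge set: {alpha-rho, gamma-mu, eta-gamma, alpha-eta, beta-mu, kappa-theta, kappa-mu}.
Of the listed edges, {beta-mu, eta-gamma} are in the MST → 2.

2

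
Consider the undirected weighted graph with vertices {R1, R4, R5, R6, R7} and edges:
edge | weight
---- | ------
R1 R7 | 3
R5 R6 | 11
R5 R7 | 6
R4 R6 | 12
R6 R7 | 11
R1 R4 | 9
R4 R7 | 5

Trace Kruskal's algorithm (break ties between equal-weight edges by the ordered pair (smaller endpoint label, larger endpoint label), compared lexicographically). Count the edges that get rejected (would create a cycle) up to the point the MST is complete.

Kruskal's algorithm — process edges by increasing weight (ties by edge label):
R1 R7 (3): add. Components now {R5} {R6} {R1,R7} {R4}
R4 R7 (5): add. Components now {R5} {R6} {R1,R4,R7}
R5 R7 (6): add. Components now {R1,R4,R5,R7} {R6}
R1 R4 (9): skip — R4 and R1 already connected.
R5 R6 (11): add. Components now {R1,R4,R5,R6,R7}
Edges rejected before the tree was complete: 1.

1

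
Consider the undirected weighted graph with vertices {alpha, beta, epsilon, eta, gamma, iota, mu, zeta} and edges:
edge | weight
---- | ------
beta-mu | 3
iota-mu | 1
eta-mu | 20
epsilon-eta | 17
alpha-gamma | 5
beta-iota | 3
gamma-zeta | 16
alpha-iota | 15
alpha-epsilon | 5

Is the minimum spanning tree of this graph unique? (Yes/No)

No

Kruskal's algorithm — process edges by increasing weight (ties by edge label):
iota-mu (1): add — endpoints in different components.
beta-iota (3): add — endpoints in different components.
beta-mu (3): skip — mu and beta already connected.
alpha-epsilon (5): add — endpoints in different components.
alpha-gamma (5): add — endpoints in different components.
alpha-iota (15): add — endpoints in different components.
gamma-zeta (16): add — endpoints in different components.
epsilon-eta (17): add — endpoints in different components.
Non-tree edge beta-mu has weight 3, equal to the heaviest edge on its tree cycle — swapping gives another MST of the same weight. Not unique.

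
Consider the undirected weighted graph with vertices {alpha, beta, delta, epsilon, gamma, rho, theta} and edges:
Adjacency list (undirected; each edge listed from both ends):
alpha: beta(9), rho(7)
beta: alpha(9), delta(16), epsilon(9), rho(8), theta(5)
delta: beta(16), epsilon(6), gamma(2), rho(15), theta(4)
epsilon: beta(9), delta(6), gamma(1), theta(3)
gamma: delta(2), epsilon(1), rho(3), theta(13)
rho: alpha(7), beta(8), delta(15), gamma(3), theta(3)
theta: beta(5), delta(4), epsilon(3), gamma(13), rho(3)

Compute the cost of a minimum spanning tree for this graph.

21

Kruskal's algorithm — process edges by increasing weight (ties by edge label):
epsilon–gamma (1): add. Components now {beta} {alpha} {theta} {rho} {epsilon,gamma} {delta}
delta–gamma (2): add. Components now {beta} {alpha} {theta} {rho} {delta,epsilon,gamma}
epsilon–theta (3): add. Components now {beta} {alpha} {delta,epsilon,gamma,theta} {rho}
gamma–rho (3): add. Components now {beta} {alpha} {delta,epsilon,gamma,rho,theta}
rho–theta (3): skip — theta and rho already connected.
delta–theta (4): skip — theta and delta already connected.
beta–theta (5): add. Components now {beta,delta,epsilon,gamma,rho,theta} {alpha}
delta–epsilon (6): skip — epsilon and delta already connected.
alpha–rho (7): add. Components now {alpha,beta,delta,epsilon,gamma,rho,theta}
MST edges: epsilon–gamma, delta–gamma, epsilon–theta, gamma–rho, beta–theta, alpha–rho; total weight 1+2+3+3+5+7 = 21.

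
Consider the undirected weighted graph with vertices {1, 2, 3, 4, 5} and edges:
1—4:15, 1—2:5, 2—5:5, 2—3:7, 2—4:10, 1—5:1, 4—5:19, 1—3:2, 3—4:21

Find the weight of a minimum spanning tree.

Kruskal: consider edges lightest-first.
1—5 (1): add — endpoints in different components.
1—3 (2): add — endpoints in different components.
1—2 (5): add — endpoints in different components.
2—5 (5): skip — 2 and 5 already connected.
2—3 (7): skip — 2 and 3 already connected.
2—4 (10): add — endpoints in different components.
MST edges: 1—5, 1—3, 1—2, 2—4; total weight 1+2+5+10 = 18.

18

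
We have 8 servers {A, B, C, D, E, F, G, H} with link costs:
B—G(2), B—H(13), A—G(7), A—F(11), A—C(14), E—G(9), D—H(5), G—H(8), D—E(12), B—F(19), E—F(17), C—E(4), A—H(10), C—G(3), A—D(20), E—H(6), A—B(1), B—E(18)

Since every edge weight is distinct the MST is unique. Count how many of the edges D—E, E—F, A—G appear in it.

0

Kruskal's algorithm — process edges by increasing weight (ties by edge label):
A—B (1): add — endpoints in different components.
B—G (2): add — endpoints in different components.
C—G (3): add — endpoints in different components.
C—E (4): add — endpoints in different components.
D—H (5): add — endpoints in different components.
E—H (6): add — endpoints in different components.
A—G (7): skip — A and G already connected.
G—H (8): skip — G and H already connected.
E—G (9): skip — E and G already connected.
A—H (10): skip — A and H already connected.
A—F (11): add — endpoints in different components.
MST edge set: {A—B, B—G, C—G, C—E, D—H, E—H, A—F}.
Of the listed edges, {} are in the MST → 0.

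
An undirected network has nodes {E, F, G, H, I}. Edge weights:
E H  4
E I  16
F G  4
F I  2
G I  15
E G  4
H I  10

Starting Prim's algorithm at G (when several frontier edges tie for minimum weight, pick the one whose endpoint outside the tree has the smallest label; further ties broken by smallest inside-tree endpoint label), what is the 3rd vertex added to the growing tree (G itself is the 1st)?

F

Prim's algorithm from G:
Step 1: frontier [E G 4, F G 4, G I 15] → take E G (4); add E.
Step 2: frontier [E H 4, E I 16, F G 4, G I 15] → take F G (4); add F.
Step 3: frontier [E H 4, E I 16, F I 2, G I 15] → take F I (2); add I.
Step 4: frontier [E H 4, H I 10] → take E H (4); add H.
Vertex order: G, E, F, I, H. The 3rd vertex is F.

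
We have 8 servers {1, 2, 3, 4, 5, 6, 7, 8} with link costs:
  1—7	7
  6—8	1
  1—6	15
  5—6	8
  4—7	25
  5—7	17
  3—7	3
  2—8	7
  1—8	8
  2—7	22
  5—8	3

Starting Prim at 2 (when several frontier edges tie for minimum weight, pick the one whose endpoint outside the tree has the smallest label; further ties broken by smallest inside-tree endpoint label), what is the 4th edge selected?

1-8

Grow the tree from 2 using Prim:
Step 1: cheapest edge leaving the tree is 2—8 (7); add 8.
Step 2: cheapest edge leaving the tree is 6—8 (1); add 6.
Step 3: cheapest edge leaving the tree is 5—8 (3); add 5.
Step 4: cheapest edge leaving the tree is 1—8 (8); add 1.
Step 5: cheapest edge leaving the tree is 1—7 (7); add 7.
Step 6: cheapest edge leaving the tree is 3—7 (3); add 3.
Step 7: cheapest edge leaving the tree is 4—7 (25); add 4.
The 4th edge added is 1—8.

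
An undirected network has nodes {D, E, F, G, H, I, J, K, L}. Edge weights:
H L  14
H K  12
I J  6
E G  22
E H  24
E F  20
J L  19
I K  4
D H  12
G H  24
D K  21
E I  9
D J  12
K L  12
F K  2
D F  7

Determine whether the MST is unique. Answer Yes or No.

No

Kruskal: consider edges lightest-first.
F K (2): add — endpoints in different components.
I K (4): add — endpoints in different components.
I J (6): add — endpoints in different components.
D F (7): add — endpoints in different components.
E I (9): add — endpoints in different components.
D H (12): add — endpoints in different components.
D J (12): skip — D and J already connected.
H K (12): skip — H and K already connected.
K L (12): add — endpoints in different components.
H L (14): skip — H and L already connected.
J L (19): skip — J and L already connected.
E F (20): skip — E and F already connected.
D K (21): skip — D and K already connected.
E G (22): add — endpoints in different components.
Non-tree edge H K has weight 12, equal to the heaviest edge on its tree cycle — swapping gives another MST of the same weight. Not unique.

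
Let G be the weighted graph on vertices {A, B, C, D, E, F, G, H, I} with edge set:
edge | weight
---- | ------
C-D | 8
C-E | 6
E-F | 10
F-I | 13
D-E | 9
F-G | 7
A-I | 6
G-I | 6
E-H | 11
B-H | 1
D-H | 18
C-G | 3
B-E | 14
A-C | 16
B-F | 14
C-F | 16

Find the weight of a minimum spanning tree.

Kruskal: consider edges lightest-first.
B-H (1): add — endpoints in different components.
C-G (3): add — endpoints in different components.
A-I (6): add — endpoints in different components.
C-E (6): add — endpoints in different components.
G-I (6): add — endpoints in different components.
F-G (7): add — endpoints in different components.
C-D (8): add — endpoints in different components.
D-E (9): skip — D and E already connected.
E-F (10): skip — E and F already connected.
E-H (11): add — endpoints in different components.
MST edges: B-H, C-G, A-I, C-E, G-I, F-G, C-D, E-H; total weight 1+3+6+6+6+7+8+11 = 48.

48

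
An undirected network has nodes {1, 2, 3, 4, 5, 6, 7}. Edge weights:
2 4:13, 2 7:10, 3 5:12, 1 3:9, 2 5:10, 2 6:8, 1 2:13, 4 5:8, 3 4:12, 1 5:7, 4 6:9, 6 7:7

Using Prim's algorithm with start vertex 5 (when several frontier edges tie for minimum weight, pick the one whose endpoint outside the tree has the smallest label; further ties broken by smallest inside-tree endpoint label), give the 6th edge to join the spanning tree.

2-6

Grow the tree from 5 using Prim:
Step 1: frontier [1 5 7, 4 5 8, 2 5 10, 3 5 12] → take 1 5 (7); add 1.
Step 2: frontier [1 3 9, 1 2 13, 4 5 8, 2 5 10, 3 5 12] → take 4 5 (8); add 4.
Step 3: frontier [1 3 9, 1 2 13, 4 6 9, 3 4 12, 2 4 13, 2 5 10, 3 5 12] → take 1 3 (9); add 3.
Step 4: frontier [1 2 13, 4 6 9, 2 4 13, 2 5 10] → take 4 6 (9); add 6.
Step 5: frontier [1 2 13, 2 4 13, 2 5 10, 6 7 7, 2 6 8] → take 6 7 (7); add 7.
Step 6: frontier [1 2 13, 2 4 13, 2 5 10, 2 6 8, 2 7 10] → take 2 6 (8); add 2.
The 6th edge added is 2 6.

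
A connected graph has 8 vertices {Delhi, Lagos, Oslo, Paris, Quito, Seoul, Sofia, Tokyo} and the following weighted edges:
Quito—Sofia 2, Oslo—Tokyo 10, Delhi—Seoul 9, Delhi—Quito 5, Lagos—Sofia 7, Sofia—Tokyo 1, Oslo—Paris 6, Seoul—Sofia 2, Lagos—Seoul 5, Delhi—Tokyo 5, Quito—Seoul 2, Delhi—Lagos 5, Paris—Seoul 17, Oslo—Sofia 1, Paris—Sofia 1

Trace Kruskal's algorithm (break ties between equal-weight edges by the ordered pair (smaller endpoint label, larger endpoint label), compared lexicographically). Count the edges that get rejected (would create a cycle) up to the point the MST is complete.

Kruskal's algorithm — process edges by increasing weight (ties by edge label):
Oslo—Sofia (1): add — endpoints in different components.
Paris—Sofia (1): add — endpoints in different components.
Sofia—Tokyo (1): add — endpoints in different components.
Quito—Seoul (2): add — endpoints in different components.
Quito—Sofia (2): add — endpoints in different components.
Seoul—Sofia (2): skip — Seoul and Sofia already connected.
Delhi—Lagos (5): add — endpoints in different components.
Delhi—Quito (5): add — endpoints in different components.
Edges rejected before the tree was complete: 1.

1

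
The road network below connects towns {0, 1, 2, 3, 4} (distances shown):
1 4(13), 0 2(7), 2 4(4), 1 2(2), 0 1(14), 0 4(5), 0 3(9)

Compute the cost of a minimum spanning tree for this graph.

Sort edges by weight, then run Kruskal:
1 2 (2): add — endpoints in different components.
2 4 (4): add — endpoints in different components.
0 4 (5): add — endpoints in different components.
0 2 (7): skip — 0 and 2 already connected.
0 3 (9): add — endpoints in different components.
MST edges: 1 2, 2 4, 0 4, 0 3; total weight 2+4+5+9 = 20.

20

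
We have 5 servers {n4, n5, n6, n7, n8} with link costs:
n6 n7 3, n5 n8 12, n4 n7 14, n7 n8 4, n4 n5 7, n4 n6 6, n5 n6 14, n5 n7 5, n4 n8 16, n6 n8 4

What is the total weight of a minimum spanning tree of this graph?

18

Kruskal: consider edges lightest-first.
n6 n7 (3): add — endpoints in different components.
n6 n8 (4): add — endpoints in different components.
n7 n8 (4): skip — n7 and n8 already connected.
n5 n7 (5): add — endpoints in different components.
n4 n6 (6): add — endpoints in different components.
MST edges: n6 n7, n6 n8, n5 n7, n4 n6; total weight 3+4+5+6 = 18.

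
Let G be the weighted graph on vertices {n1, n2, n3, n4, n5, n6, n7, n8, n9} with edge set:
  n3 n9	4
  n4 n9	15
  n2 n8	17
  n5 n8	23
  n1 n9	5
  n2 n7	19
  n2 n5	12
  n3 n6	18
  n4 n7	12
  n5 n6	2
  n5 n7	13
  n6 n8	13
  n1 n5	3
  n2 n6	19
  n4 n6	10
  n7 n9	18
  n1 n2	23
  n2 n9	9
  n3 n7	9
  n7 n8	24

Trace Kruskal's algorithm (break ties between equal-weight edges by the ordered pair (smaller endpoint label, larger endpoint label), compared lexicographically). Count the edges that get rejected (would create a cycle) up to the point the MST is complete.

Kruskal: consider edges lightest-first.
n5 n6 (2): add — endpoints in different components.
n1 n5 (3): add — endpoints in different components.
n3 n9 (4): add — endpoints in different components.
n1 n9 (5): add — endpoints in different components.
n2 n9 (9): add — endpoints in different components.
n3 n7 (9): add — endpoints in different components.
n4 n6 (10): add — endpoints in different components.
n2 n5 (12): skip — n2 and n5 already connected.
n4 n7 (12): skip — n7 and n4 already connected.
n5 n7 (13): skip — n7 and n5 already connected.
n6 n8 (13): add — endpoints in different components.
Edges rejected before the tree was complete: 3.

3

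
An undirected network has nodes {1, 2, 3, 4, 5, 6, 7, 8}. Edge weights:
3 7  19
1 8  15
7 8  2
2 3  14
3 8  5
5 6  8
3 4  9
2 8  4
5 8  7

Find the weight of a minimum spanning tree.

50

Prim, starting at 3.
Step 1: frontier [3 8 5, 3 4 9, 2 3 14, 3 7 19] → take 3 8 (5); add 8.
Step 2: frontier [3 4 9, 2 3 14, 3 7 19, 7 8 2, 2 8 4, 5 8 7, 1 8 15] → take 7 8 (2); add 7.
Step 3: frontier [3 4 9, 2 3 14, 2 8 4, 5 8 7, 1 8 15] → take 2 8 (4); add 2.
Step 4: frontier [3 4 9, 5 8 7, 1 8 15] → take 5 8 (7); add 5.
Step 5: frontier [3 4 9, 5 6 8, 1 8 15] → take 5 6 (8); add 6.
Step 6: frontier [3 4 9, 1 8 15] → take 3 4 (9); add 4.
Step 7: frontier [1 8 15] → take 1 8 (15); add 1.
MST edges: 3 8, 7 8, 2 8, 5 8, 5 6, 3 4, 1 8; total weight 5+2+4+7+8+9+15 = 50.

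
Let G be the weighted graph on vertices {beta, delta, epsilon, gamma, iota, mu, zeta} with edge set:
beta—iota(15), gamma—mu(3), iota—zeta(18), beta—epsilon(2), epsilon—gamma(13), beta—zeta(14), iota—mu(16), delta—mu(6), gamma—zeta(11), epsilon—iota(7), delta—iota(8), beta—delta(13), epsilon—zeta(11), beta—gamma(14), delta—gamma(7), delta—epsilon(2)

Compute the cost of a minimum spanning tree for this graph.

31

Kruskal: consider edges lightest-first.
beta—epsilon (2): add. Components now {gamma} {mu} {zeta} {iota} {delta} {beta,epsilon}
delta—epsilon (2): add. Components now {gamma} {mu} {zeta} {iota} {beta,delta,epsilon}
gamma—mu (3): add. Components now {gamma,mu} {zeta} {iota} {beta,delta,epsilon}
delta—mu (6): add. Components now {beta,delta,epsilon,gamma,mu} {zeta} {iota}
delta—gamma (7): skip — gamma and delta already connected.
epsilon—iota (7): add. Components now {beta,delta,epsilon,gamma,iota,mu} {zeta}
delta—iota (8): skip — iota and delta already connected.
epsilon—zeta (11): add. Components now {beta,delta,epsilon,gamma,iota,mu,zeta}
MST edges: beta—epsilon, delta—epsilon, gamma—mu, delta—mu, epsilon—iota, epsilon—zeta; total weight 2+2+3+6+7+11 = 31.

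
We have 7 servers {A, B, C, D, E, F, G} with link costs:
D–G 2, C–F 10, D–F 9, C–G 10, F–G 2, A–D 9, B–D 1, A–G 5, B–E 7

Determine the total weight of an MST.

27

Kruskal's algorithm — process edges by increasing weight (ties by edge label):
B–D (1): add — endpoints in different components.
D–G (2): add — endpoints in different components.
F–G (2): add — endpoints in different components.
A–G (5): add — endpoints in different components.
B–E (7): add — endpoints in different components.
A–D (9): skip — A and D already connected.
D–F (9): skip — D and F already connected.
C–F (10): add — endpoints in different components.
MST edges: B–D, D–G, F–G, A–G, B–E, C–F; total weight 1+2+2+5+7+10 = 27.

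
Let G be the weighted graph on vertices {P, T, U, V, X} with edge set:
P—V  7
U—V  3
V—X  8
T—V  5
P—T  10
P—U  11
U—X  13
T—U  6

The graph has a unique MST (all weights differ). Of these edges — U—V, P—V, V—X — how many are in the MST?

Sort edges by weight, then run Kruskal:
U—V (3): add. Components now {P} {U,V} {X} {T}
T—V (5): add. Components now {P} {T,U,V} {X}
T—U (6): skip — T and U already connected.
P—V (7): add. Components now {P,T,U,V} {X}
V—X (8): add. Components now {P,T,U,V,X}
MST edge set: {U—V, T—V, P—V, V—X}.
Of the listed edges, {U—V, P—V, V—X} are in the MST → 3.

3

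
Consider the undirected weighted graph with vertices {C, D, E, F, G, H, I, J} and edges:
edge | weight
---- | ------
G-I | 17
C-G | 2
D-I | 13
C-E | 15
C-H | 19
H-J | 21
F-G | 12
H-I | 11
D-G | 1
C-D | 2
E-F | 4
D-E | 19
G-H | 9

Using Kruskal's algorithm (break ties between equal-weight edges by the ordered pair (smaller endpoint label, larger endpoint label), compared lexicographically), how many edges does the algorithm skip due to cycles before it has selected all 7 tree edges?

Kruskal's algorithm — process edges by increasing weight (ties by edge label):
D-G (1): add — endpoints in different components.
C-D (2): add — endpoints in different components.
C-G (2): skip — C and G already connected.
E-F (4): add — endpoints in different components.
G-H (9): add — endpoints in different components.
H-I (11): add — endpoints in different components.
F-G (12): add — endpoints in different components.
D-I (13): skip — D and I already connected.
C-E (15): skip — C and E already connected.
G-I (17): skip — G and I already connected.
C-H (19): skip — C and H already connected.
D-E (19): skip — D and E already connected.
H-J (21): add — endpoints in different components.
Edges rejected before the tree was complete: 6.

6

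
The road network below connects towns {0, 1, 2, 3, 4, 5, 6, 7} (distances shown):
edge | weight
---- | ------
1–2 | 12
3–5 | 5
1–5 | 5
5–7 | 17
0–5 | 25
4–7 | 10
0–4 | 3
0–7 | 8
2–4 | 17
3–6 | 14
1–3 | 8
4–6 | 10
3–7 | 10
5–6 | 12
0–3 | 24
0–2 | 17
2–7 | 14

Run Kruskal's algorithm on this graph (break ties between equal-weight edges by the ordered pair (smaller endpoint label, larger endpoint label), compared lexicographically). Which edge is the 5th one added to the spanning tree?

3-7

Sort edges by weight, then run Kruskal:
0–4 (3): add — endpoints in different components.
1–5 (5): add — endpoints in different components.
3–5 (5): add — endpoints in different components.
0–7 (8): add — endpoints in different components.
1–3 (8): skip — 1 and 3 already connected.
3–7 (10): add — endpoints in different components.
4–6 (10): add — endpoints in different components.
4–7 (10): skip — 4 and 7 already connected.
1–2 (12): add — endpoints in different components.
The 5th edge added is 3–7.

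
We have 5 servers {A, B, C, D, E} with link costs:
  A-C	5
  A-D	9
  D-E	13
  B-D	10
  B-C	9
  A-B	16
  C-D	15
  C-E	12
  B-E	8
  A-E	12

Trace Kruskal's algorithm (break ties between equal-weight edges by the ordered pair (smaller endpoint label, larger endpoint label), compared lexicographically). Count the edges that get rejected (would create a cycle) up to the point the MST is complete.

0

Sort edges by weight, then run Kruskal:
A-C (5): add. Components now {A,C} {B} {D} {E}
B-E (8): add. Components now {A,C} {B,E} {D}
A-D (9): add. Components now {A,C,D} {B,E}
B-C (9): add. Components now {A,B,C,D,E}
Edges rejected before the tree was complete: 0.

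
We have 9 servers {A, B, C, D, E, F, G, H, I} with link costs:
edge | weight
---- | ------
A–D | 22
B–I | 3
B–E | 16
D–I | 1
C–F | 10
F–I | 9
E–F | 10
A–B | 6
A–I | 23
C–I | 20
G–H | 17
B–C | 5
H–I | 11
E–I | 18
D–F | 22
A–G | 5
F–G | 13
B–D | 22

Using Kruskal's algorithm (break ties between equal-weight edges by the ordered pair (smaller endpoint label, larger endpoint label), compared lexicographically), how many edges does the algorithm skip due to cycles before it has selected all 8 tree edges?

Kruskal's algorithm — process edges by increasing weight (ties by edge label):
D–I (1): add — endpoints in different components.
B–I (3): add — endpoints in different components.
A–G (5): add — endpoints in different components.
B–C (5): add — endpoints in different components.
A–B (6): add — endpoints in different components.
F–I (9): add — endpoints in different components.
C–F (10): skip — C and F already connected.
E–F (10): add — endpoints in different components.
H–I (11): add — endpoints in different components.
Edges rejected before the tree was complete: 1.

1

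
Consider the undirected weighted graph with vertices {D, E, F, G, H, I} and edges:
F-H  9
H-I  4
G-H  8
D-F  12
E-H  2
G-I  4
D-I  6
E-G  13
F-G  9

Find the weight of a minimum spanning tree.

25

Prim's algorithm from G:
Step 1: cheapest edge leaving the tree is G-I (4); add I.
Step 2: cheapest edge leaving the tree is H-I (4); add H.
Step 3: cheapest edge leaving the tree is E-H (2); add E.
Step 4: cheapest edge leaving the tree is D-I (6); add D.
Step 5: cheapest edge leaving the tree is F-G (9); add F.
MST edges: G-I, H-I, E-H, D-I, F-G; total weight 4+4+2+6+9 = 25.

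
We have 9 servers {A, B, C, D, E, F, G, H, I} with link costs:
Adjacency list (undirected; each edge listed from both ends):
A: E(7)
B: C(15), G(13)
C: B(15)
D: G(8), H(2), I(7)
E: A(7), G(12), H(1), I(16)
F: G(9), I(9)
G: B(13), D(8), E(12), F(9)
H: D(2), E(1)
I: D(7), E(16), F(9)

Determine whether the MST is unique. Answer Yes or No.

No

Sort edges by weight, then run Kruskal:
E H (1): add — endpoints in different components.
D H (2): add — endpoints in different components.
A E (7): add — endpoints in different components.
D I (7): add — endpoints in different components.
D G (8): add — endpoints in different components.
F G (9): add — endpoints in different components.
F I (9): skip — F and I already connected.
E G (12): skip — E and G already connected.
B G (13): add — endpoints in different components.
B C (15): add — endpoints in different components.
Non-tree edge F I has weight 9, equal to the heaviest edge on its tree cycle — swapping gives another MST of the same weight. Not unique.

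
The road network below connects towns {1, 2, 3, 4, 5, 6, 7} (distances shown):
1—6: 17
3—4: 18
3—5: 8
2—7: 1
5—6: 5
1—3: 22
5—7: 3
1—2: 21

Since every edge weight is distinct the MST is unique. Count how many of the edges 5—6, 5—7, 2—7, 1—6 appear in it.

4

Kruskal's algorithm — process edges by increasing weight (ties by edge label):
2—7 (1): add — endpoints in different components.
5—7 (3): add — endpoints in different components.
5—6 (5): add — endpoints in different components.
3—5 (8): add — endpoints in different components.
1—6 (17): add — endpoints in different components.
3—4 (18): add — endpoints in different components.
MST edge set: {2—7, 5—7, 5—6, 3—5, 1—6, 3—4}.
Of the listed edges, {5—6, 5—7, 2—7, 1—6} are in the MST → 4.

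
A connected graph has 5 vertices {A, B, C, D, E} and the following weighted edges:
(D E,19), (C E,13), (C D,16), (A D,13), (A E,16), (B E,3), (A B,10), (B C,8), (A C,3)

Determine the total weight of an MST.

Kruskal's algorithm — process edges by increasing weight (ties by edge label):
A C (3): add. Components now {A,C} {B} {D} {E}
B E (3): add. Components now {A,C} {B,E} {D}
B C (8): add. Components now {A,B,C,E} {D}
A B (10): skip — A and B already connected.
A D (13): add. Components now {A,B,C,D,E}
MST edges: A C, B E, B C, A D; total weight 3+3+8+13 = 27.

27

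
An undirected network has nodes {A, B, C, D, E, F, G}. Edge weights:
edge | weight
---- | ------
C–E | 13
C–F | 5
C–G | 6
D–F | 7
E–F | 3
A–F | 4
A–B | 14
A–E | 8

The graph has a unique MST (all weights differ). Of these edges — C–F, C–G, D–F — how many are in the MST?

Kruskal: consider edges lightest-first.
E–F (3): add. Components now {A} {B} {C} {D} {E,F} {G}
A–F (4): add. Components now {A,E,F} {B} {C} {D} {G}
C–F (5): add. Components now {A,C,E,F} {B} {D} {G}
C–G (6): add. Components now {A,C,E,F,G} {B} {D}
D–F (7): add. Components now {A,C,D,E,F,G} {B}
A–E (8): skip — A and E already connected.
C–E (13): skip — C and E already connected.
A–B (14): add. Components now {A,B,C,D,E,F,G}
MST edge set: {E–F, A–F, C–F, C–G, D–F, A–B}.
Of the listed edges, {C–F, C–G, D–F} are in the MST → 3.

3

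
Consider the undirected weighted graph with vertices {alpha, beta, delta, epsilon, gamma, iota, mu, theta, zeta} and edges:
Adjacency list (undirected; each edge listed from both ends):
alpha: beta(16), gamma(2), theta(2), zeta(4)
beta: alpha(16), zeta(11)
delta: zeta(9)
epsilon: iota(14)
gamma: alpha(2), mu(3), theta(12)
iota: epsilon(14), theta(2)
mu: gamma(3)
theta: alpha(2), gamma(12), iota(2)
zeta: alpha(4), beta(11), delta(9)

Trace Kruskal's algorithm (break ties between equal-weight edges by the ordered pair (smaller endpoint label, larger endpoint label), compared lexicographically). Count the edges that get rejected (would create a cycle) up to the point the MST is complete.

1

Sort edges by weight, then run Kruskal:
alpha—gamma (2): add — endpoints in different components.
alpha—theta (2): add — endpoints in different components.
iota—theta (2): add — endpoints in different components.
gamma—mu (3): add — endpoints in different components.
alpha—zeta (4): add — endpoints in different components.
delta—zeta (9): add — endpoints in different components.
beta—zeta (11): add — endpoints in different components.
gamma—theta (12): skip — gamma and theta already connected.
epsilon—iota (14): add — endpoints in different components.
Edges rejected before the tree was complete: 1.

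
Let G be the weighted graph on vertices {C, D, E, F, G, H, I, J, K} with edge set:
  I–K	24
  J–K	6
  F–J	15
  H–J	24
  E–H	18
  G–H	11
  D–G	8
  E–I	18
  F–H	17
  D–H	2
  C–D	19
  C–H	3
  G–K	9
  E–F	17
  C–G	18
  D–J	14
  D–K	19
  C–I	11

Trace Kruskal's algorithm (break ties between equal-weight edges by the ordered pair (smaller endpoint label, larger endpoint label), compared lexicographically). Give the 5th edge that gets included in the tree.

Sort edges by weight, then run Kruskal:
D–H (2): add — endpoints in different components.
C–H (3): add — endpoints in different components.
J–K (6): add — endpoints in different components.
D–G (8): add — endpoints in different components.
G–K (9): add — endpoints in different components.
C–I (11): add — endpoints in different components.
G–H (11): skip — G and H already connected.
D–J (14): skip — D and J already connected.
F–J (15): add — endpoints in different components.
E–F (17): add — endpoints in different components.
The 5th edge added is G–K.

G-K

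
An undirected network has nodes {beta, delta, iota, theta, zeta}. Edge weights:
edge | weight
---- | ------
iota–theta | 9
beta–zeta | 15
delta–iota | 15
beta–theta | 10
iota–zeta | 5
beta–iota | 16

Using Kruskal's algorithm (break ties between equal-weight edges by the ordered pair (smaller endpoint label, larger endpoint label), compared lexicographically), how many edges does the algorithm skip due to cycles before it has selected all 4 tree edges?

1

Kruskal: consider edges lightest-first.
iota–zeta (5): add — endpoints in different components.
iota–theta (9): add — endpoints in different components.
beta–theta (10): add — endpoints in different components.
beta–zeta (15): skip — beta and zeta already connected.
delta–iota (15): add — endpoints in different components.
Edges rejected before the tree was complete: 1.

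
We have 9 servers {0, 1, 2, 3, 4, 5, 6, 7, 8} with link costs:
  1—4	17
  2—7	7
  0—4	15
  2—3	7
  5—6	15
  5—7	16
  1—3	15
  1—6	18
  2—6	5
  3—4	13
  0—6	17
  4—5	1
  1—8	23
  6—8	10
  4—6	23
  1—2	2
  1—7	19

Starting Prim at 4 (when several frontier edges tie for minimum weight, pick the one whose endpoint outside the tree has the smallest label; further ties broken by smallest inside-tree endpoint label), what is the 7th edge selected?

6-8

Grow the tree from 4 using Prim:
Step 1: cheapest edge leaving the tree is 4—5 (1); add 5.
Step 2: cheapest edge leaving the tree is 3—4 (13); add 3.
Step 3: cheapest edge leaving the tree is 2—3 (7); add 2.
Step 4: cheapest edge leaving the tree is 1—2 (2); add 1.
Step 5: cheapest edge leaving the tree is 2—6 (5); add 6.
Step 6: cheapest edge leaving the tree is 2—7 (7); add 7.
Step 7: cheapest edge leaving the tree is 6—8 (10); add 8.
Step 8: cheapest edge leaving the tree is 0—4 (15); add 0.
The 7th edge added is 6—8.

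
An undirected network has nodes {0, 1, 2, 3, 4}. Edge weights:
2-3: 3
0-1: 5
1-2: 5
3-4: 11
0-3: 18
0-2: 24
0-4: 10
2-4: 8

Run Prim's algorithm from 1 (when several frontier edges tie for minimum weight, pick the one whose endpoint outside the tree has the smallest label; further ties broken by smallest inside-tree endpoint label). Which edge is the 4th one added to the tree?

Prim's algorithm from 1:
Step 1: cheapest edge leaving the tree is 0-1 (5); add 0.
Step 2: cheapest edge leaving the tree is 1-2 (5); add 2.
Step 3: cheapest edge leaving the tree is 2-3 (3); add 3.
Step 4: cheapest edge leaving the tree is 2-4 (8); add 4.
The 4th edge added is 2-4.

2-4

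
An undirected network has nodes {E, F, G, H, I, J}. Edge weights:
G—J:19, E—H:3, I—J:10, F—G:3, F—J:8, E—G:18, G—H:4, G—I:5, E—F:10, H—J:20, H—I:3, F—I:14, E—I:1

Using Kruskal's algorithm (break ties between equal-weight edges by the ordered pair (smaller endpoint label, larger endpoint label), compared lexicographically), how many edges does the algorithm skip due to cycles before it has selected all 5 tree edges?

2

Kruskal's algorithm — process edges by increasing weight (ties by edge label):
E—I (1): add — endpoints in different components.
E—H (3): add — endpoints in different components.
F—G (3): add — endpoints in different components.
H—I (3): skip — H and I already connected.
G—H (4): add — endpoints in different components.
G—I (5): skip — G and I already connected.
F—J (8): add — endpoints in different components.
Edges rejected before the tree was complete: 2.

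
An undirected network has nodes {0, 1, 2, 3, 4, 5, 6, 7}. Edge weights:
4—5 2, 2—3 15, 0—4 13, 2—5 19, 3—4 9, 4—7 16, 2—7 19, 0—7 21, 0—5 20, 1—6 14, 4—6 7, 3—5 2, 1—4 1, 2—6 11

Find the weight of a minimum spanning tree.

52

Grow the tree from 4 using Prim:
Step 1: frontier [1—4 1, 4—5 2, 4—6 7, 3—4 9, 0—4 13, 4—7 16] → take 1—4 (1); add 1.
Step 2: frontier [1—6 14, 4—5 2, 4—6 7, 3—4 9, 0—4 13, 4—7 16] → take 4—5 (2); add 5.
Step 3: frontier [1—6 14, 4—6 7, 3—4 9, 0—4 13, 4—7 16, 3—5 2, 2—5 19, 0—5 20] → take 3—5 (2); add 3.
Step 4: frontier [1—6 14, 2—3 15, 4—6 7, 0—4 13, 4—7 16, 2—5 19, 0—5 20] → take 4—6 (7); add 6.
Step 5: frontier [2—3 15, 0—4 13, 4—7 16, 2—5 19, 0—5 20, 2—6 11] → take 2—6 (11); add 2.
Step 6: frontier [2—7 19, 0—4 13, 4—7 16, 0—5 20] → take 0—4 (13); add 0.
Step 7: frontier [0—7 21, 2—7 19, 4—7 16] → take 4—7 (16); add 7.
MST edges: 1—4, 4—5, 3—5, 4—6, 2—6, 0—4, 4—7; total weight 1+2+2+7+11+13+16 = 52.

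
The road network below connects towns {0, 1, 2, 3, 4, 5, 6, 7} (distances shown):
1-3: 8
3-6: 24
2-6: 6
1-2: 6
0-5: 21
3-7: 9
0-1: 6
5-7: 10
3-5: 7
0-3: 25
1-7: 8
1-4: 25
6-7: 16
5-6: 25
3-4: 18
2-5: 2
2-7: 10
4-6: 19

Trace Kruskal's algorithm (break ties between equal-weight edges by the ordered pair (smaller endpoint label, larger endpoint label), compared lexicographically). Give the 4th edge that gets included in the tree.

Sort edges by weight, then run Kruskal:
2-5 (2): add — endpoints in different components.
0-1 (6): add — endpoints in different components.
1-2 (6): add — endpoints in different components.
2-6 (6): add — endpoints in different components.
3-5 (7): add — endpoints in different components.
1-3 (8): skip — 1 and 3 already connected.
1-7 (8): add — endpoints in different components.
3-7 (9): skip — 3 and 7 already connected.
2-7 (10): skip — 2 and 7 already connected.
5-7 (10): skip — 5 and 7 already connected.
6-7 (16): skip — 6 and 7 already connected.
3-4 (18): add — endpoints in different components.
The 4th edge added is 2-6.

2-6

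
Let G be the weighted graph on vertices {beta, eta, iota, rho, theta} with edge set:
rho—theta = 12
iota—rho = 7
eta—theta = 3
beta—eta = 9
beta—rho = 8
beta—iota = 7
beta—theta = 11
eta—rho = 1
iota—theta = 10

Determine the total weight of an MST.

Sort edges by weight, then run Kruskal:
eta—rho (1): add. Components now {eta,rho} {iota} {beta} {theta}
eta—theta (3): add. Components now {eta,rho,theta} {iota} {beta}
beta—iota (7): add. Components now {eta,rho,theta} {beta,iota}
iota—rho (7): add. Components now {beta,eta,iota,rho,theta}
MST edges: eta—rho, eta—theta, beta—iota, iota—rho; total weight 1+3+7+7 = 18.

18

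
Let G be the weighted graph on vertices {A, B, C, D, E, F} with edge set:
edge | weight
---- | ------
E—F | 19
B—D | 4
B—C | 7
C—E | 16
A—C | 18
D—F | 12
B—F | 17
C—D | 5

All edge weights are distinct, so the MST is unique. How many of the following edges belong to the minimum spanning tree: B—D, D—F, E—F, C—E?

Kruskal's algorithm — process edges by increasing weight (ties by edge label):
B—D (4): add. Components now {A} {B,D} {C} {E} {F}
C—D (5): add. Components now {A} {B,C,D} {E} {F}
B—C (7): skip — B and C already connected.
D—F (12): add. Components now {A} {B,C,D,F} {E}
C—E (16): add. Components now {A} {B,C,D,E,F}
B—F (17): skip — B and F already connected.
A—C (18): add. Components now {A,B,C,D,E,F}
MST edge set: {B—D, C—D, D—F, C—E, A—C}.
Of the listed edges, {B—D, D—F, C—E} are in the MST → 3.

3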